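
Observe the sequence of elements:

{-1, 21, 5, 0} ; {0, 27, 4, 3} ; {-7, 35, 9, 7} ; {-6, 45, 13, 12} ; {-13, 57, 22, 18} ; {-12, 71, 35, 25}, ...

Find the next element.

First value: alternating steps +1, −7, +1, −7, …, so -1, 0, -7, -6, -13, -12 → -19.
Second value: differences are 6, 8, 10, … (increasing by 2 each time); 21, 27, 35, 45, 57, 71 → 87.
Third value: each term is the sum of the two before it, so 5, 4, 9, 13, 22, 35 → 57.
For the fourth value, differences are 3, 4, 5, … (increasing by 1 each time): 0, 3, 7, 12, 18, 25 → 33.
So the next element is {-19, 87, 57, 33}.

{-19, 87, 57, 33}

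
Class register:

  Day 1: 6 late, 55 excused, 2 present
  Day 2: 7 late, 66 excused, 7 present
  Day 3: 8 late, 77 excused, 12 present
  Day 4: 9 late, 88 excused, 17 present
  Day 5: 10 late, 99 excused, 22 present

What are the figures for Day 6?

11 late, 110 excused, 27 present

Late: 6, 7, 8, 9, 10 → 11 (+1 each step).
Excused — +11 each step: 55, 66, 77, 88, 99 → 110.
Present: +5 each step; 2, 7, 12, 17, 22 → 27.
So the next record is 11 late, 110 excused, 27 present.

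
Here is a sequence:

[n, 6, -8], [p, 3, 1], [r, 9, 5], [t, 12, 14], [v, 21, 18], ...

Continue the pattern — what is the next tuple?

[x, 33, 27]

Letter goes n, p, r, t, v → x (letters move forward 2 places in the alphabet).
Second slot goes 6, 3, 9, 12, 21 → 33 (each term is the sum of the two before it).
Third slot: -8, 1, 5, 14, 18 → 27 (alternating steps +9, +4, +9, +4, …).
So the next tuple is [x, 33, 27].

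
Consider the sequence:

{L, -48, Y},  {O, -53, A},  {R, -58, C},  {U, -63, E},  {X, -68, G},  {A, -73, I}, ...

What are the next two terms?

First letter — letters move forward 3 places in the alphabet, wrapping Z→A: L, O, R, U, X, A → D → G.
Second coordinate: -48, -53, -58, -63, -68, -73 → -78 → -83 (−5 each step).
Second letter goes Y, A, C, E, G, I → K → M (letters move forward 2 places in the alphabet, wrapping Z→A).
Putting the parts together: {D, -78, K} and then {G, -83, M}.

{D, -78, K}, {G, -83, M}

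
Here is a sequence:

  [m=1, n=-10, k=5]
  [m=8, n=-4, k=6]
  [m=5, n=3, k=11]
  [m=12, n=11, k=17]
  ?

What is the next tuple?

[m=9, n=20, k=28]

M — alternating steps +7, −3, +7, −3, …: 1, 8, 5, 12 → 9.
For the n, differences are 6, 7, 8, … (increasing by 1 each time): -10, -4, 3, 11 → 20.
K: 5, 6, 11, 17 → 28 (each term is the sum of the two before it).
So the next tuple is [m=9, n=20, k=28].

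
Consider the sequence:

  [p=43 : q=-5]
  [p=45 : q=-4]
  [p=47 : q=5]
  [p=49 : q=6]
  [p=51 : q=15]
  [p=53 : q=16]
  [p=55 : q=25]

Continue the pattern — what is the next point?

For the p, +2 each step: 43, 45, 47, 49, 51, 53, 55 → 57.
Q goes -5, -4, 5, 6, 15, 16, 25 → 26 (alternating steps +1, +9, +1, +9, …).
Putting it together: [p=57 : q=26].

[p=57 : q=26]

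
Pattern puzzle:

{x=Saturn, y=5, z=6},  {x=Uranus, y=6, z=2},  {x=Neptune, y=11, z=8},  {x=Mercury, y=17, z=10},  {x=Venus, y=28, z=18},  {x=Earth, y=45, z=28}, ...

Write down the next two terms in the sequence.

{x=Mars, y=73, z=46}, {x=Jupiter, y=118, z=74}

X: runs through the planets Mercury→Neptune, so Saturn, Uranus, Neptune, Mercury, Venus, Earth → Mars → Jupiter.
Y: each term is the sum of the two before it; 5, 6, 11, 17, 28, 45 → 73 → 118.
Z: 6, 2, 8, 10, 18, 28 → 46 → 74 (each term is the sum of the two before it).
So the next two terms are {x=Mars, y=73, z=46} and {x=Jupiter, y=118, z=74}.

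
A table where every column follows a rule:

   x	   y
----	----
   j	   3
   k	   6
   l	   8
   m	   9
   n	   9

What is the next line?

o  8

Column x: letters move forward 1 place in the alphabet; j, k, l, m, n → o.
Column y goes 3, 6, 8, 9, 9 → 8 (differences are 3, 2, 1, … (decreasing by 1 each time)).
So the next line is o  8.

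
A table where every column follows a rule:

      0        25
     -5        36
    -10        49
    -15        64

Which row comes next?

First component: −5 each step, so 0, -5, -10, -15 → -20.
Second component: perfect squares: 5², 6², 7², …, so 25, 36, 49, 64 → 81.
Putting it together: -20  81.

-20  81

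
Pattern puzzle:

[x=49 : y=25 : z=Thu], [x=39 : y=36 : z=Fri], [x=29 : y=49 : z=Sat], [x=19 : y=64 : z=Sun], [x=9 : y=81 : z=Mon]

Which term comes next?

X: −10 each step; 49, 39, 29, 19, 9 → -1.
Y — perfect squares: 5², 6², 7², …: 25, 36, 49, 64, 81 → 100.
Z — runs through the weekdays Mon→Sun: Thu, Fri, Sat, Sun, Mon → Tue.
Combining the parts gives [x=-1 : y=100 : z=Tue].

[x=-1 : y=100 : z=Tue]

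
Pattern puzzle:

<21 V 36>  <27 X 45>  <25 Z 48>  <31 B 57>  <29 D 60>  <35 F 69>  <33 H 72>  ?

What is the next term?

<39 J 81>

First part goes 21, 27, 25, 31, 29, 35, 33 → 39 (alternating steps +6, −2, +6, −2, …).
Letter: letters move forward 2 places in the alphabet, wrapping Z→A, so V, X, Z, B, D, F, H → J.
Third part: alternating steps +9, +3, +9, +3, …, so 36, 45, 48, 57, 60, 69, 72 → 81.
So the next term is <39 J 81>.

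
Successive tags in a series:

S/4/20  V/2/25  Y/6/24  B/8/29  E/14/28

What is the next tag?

H/22/33

Letter: S, V, Y, B, E → H (letters move forward 3 places in the alphabet, wrapping Z→A).
Second component — each term is the sum of the two before it: 4, 2, 6, 8, 14 → 22.
Third component goes 20, 25, 24, 29, 28 → 33 (alternating steps +5, −1, +5, −1, …).
Combining the parts gives H/22/33.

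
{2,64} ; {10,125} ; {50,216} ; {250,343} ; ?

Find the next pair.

First part: 2, 10, 50, 250 → 1250 (×5 each step).
Second part: perfect cubes: 4³, 5³, 6³, …, so 64, 125, 216, 343 → 512.
Combining the parts gives {1250,512}.

{1250,512}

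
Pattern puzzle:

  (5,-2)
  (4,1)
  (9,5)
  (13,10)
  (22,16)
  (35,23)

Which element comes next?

(57,31)

For the first component, each term is the sum of the two before it: 5, 4, 9, 13, 22, 35 → 57.
Second component: differences are 3, 4, 5, … (increasing by 1 each time), so -2, 1, 5, 10, 16, 23 → 31.
Combining the parts gives (57,31).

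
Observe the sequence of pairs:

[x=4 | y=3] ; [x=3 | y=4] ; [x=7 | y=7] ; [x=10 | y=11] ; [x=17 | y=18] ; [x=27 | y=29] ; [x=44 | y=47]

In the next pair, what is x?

X: 4, 3, 7, 10, 17, 27, 44 → 71 (each term is the sum of the two before it).
Y: each term is the sum of the two before it; 3, 4, 7, 11, 18, 29, 47 → 76.

71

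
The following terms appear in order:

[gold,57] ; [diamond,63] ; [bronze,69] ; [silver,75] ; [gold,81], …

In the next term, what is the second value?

87

For the second value, +6 each step: 57, 63, 69, 75, 81 → 87.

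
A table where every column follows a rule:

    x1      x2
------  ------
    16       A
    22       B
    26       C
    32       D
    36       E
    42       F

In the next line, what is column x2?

G

Column x1 goes 16, 22, 26, 32, 36, 42 → 46 (alternating steps +6, +4, +6, +4, …).
Column x2: letters move forward 1 place in the alphabet, so A, B, C, D, E, F → G.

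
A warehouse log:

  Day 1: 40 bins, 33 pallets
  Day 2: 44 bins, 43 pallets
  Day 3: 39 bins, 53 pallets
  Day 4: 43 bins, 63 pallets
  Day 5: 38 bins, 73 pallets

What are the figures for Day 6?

42 bins, 83 pallets

Bins: 40, 44, 39, 43, 38 → 42 (alternating steps +4, −5, +4, −5, …).
Pallets: +10 each step; 33, 43, 53, 63, 73 → 83.
Combining the parts gives 42 bins, 83 pallets.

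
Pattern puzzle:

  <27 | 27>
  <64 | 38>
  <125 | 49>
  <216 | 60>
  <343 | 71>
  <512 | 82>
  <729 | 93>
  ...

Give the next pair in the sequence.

<1000 | 104>

First component goes 27, 64, 125, 216, 343, 512, 729 → 1000 (perfect cubes: 3³, 4³, 5³, …).
Second component: 27, 38, 49, 60, 71, 82, 93 → 104 (+11 each step).
Combining the parts gives <1000 | 104>.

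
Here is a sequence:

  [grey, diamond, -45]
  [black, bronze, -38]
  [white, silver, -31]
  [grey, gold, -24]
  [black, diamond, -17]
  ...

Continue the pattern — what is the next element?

[white, bronze, -10]

For the shade, repeats grey → black → white: grey, black, white, grey, black → white.
Rank: diamond, bronze, silver, gold, diamond → bronze (repeats diamond → bronze → silver → gold).
Third part goes -45, -38, -31, -24, -17 → -10 (+7 each step).
Combining the parts gives [white, bronze, -10].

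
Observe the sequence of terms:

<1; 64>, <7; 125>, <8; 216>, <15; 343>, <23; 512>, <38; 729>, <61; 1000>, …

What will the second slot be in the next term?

1331

Second slot goes 64, 125, 216, 343, 512, 729, 1000 → 1331 (perfect cubes: 4³, 5³, 6³, …).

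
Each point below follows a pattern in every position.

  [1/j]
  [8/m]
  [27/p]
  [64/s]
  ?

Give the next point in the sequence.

First part: perfect cubes: 1³, 2³, 3³, …; 1, 8, 27, 64 → 125.
Letter: j, m, p, s → v (letters move forward 3 places in the alphabet).
Putting it together: [125/v].

[125/v]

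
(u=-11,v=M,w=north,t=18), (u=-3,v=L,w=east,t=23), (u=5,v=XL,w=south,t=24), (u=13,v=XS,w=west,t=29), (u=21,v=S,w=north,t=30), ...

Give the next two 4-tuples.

U goes -11, -3, 5, 13, 21 → 29 → 37 (+8 each step).
For the v, runs through clothing sizes XS→XL: M, L, XL, XS, S → M → L.
W — repeats north → east → south → west: north, east, south, west, north → east → south.
T — alternating steps +5, +1, +5, +1, …: 18, 23, 24, 29, 30 → 35 → 36.
Putting the parts together: (u=29,v=M,w=east,t=35) and then (u=37,v=L,w=south,t=36).

(u=29,v=M,w=east,t=35), (u=37,v=L,w=south,t=36)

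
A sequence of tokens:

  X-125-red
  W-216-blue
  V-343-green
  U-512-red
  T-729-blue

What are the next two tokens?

S-1000-green, R-1331-red

For the letter, letters move back 1 place in the alphabet: X, W, V, U, T → S → R.
For the second component, perfect cubes: 5³, 6³, 7³, …: 125, 216, 343, 512, 729 → 1000 → 1331.
For the colour, repeats red → blue → green: red, blue, green, red, blue → green → red.
So the next two tokens are S-1000-green and R-1331-red.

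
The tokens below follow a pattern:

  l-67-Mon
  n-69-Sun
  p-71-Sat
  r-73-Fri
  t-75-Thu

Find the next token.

Letter: letters move forward 2 places in the alphabet; l, n, p, r, t → v.
For the second component, +2 each step: 67, 69, 71, 73, 75 → 77.
Day — runs backward through the weekdays Mon→Sun: Mon, Sun, Sat, Fri, Thu → Wed.
Putting it together: v-77-Wed.

v-77-Wed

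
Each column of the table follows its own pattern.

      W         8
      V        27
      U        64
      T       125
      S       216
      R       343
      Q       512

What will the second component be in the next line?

729

Second component: 8, 27, 64, 125, 216, 343, 512 → 729 (perfect cubes: 2³, 3³, 4³, …).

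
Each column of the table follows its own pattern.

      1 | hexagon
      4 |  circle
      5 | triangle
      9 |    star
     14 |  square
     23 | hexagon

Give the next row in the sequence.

37  circle

For the first component, each term is the sum of the two before it: 1, 4, 5, 9, 14, 23 → 37.
Shape goes hexagon, circle, triangle, star, square, hexagon → circle (repeats hexagon → circle → triangle → star → square).
Combining the parts gives 37  circle.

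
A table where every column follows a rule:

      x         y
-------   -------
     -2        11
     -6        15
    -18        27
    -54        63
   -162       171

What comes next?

-486  495

Column x: -2, -6, -18, -54, -162 → -486 (×3 each step).
Column y: together with the column x always sums to 9, so 11, 15, 27, 63, 171 → 495.
Putting it together: -486  495.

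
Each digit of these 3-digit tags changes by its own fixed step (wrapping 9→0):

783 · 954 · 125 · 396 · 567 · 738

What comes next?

909

For the first digit, +2 each step, mod 10: 7, 9, 1, 3, 5, 7 → 9.
Second digit: −3 each step, mod 10; 8, 5, 2, 9, 6, 3 → 0.
Third digit goes 3, 4, 5, 6, 7, 8 → 9 (+1 each step, mod 10).
Combining the parts gives 909.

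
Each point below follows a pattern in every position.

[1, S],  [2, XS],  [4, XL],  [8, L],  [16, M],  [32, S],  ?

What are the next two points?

[64, XS], [128, XL]

First coordinate: ×2 each step, so 1, 2, 4, 8, 16, 32 → 64 → 128.
Size — repeats S → XS → XL → L → M: S, XS, XL, L, M, S → XS → XL.
Putting the parts together: [64, XS] and then [128, XL].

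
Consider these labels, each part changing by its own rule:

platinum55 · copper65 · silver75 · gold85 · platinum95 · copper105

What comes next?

silver115

Metal: repeats platinum → copper → silver → gold, so platinum, copper, silver, gold, platinum, copper → silver.
Second component — +10 each step: 55, 65, 75, 85, 95, 105 → 115.
So the next label is silver115.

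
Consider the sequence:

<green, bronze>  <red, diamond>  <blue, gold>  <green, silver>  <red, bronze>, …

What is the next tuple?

<blue, diamond>

Colour — repeats green → red → blue: green, red, blue, green, red → blue.
Rank — repeats bronze → diamond → gold → silver: bronze, diamond, gold, silver, bronze → diamond.
Putting it together: <blue, diamond>.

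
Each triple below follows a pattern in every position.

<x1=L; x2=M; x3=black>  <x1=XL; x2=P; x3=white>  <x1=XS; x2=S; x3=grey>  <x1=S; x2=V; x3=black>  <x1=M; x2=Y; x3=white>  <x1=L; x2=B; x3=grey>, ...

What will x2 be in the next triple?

X2 goes M, P, S, V, Y, B → E (letters move forward 3 places in the alphabet, wrapping Z→A).

E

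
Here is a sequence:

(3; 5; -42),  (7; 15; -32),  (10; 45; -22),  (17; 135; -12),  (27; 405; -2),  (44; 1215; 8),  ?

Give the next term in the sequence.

(71; 3645; 18)

First part: 3, 7, 10, 17, 27, 44 → 71 (each term is the sum of the two before it).
Second part: ×3 each step; 5, 15, 45, 135, 405, 1215 → 3645.
Third part: +10 each step; -42, -32, -22, -12, -2, 8 → 18.
Putting it together: (71; 3645; 18).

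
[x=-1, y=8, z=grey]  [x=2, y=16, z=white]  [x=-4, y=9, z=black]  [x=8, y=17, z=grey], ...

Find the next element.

X: -1, 2, -4, 8 → -16 (×(-2) each step).
For the y, alternating steps +8, −7, +8, −7, …: 8, 16, 9, 17 → 10.
Z goes grey, white, black, grey → white (repeats grey → white → black).
So the next element is [x=-16, y=10, z=white].

[x=-16, y=10, z=white]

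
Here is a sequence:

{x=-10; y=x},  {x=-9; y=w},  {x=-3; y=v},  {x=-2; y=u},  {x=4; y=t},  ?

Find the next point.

{x=5; y=s}

X goes -10, -9, -3, -2, 4 → 5 (alternating steps +1, +6, +1, +6, …).
Y goes x, w, v, u, t → s (letters move back 1 place in the alphabet).
So the next point is {x=5; y=s}.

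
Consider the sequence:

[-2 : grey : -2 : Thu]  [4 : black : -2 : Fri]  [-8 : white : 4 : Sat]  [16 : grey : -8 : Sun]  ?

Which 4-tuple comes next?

First slot: ×(-2) each step, so -2, 4, -8, 16 → -32.
Shade: repeats grey → black → white; grey, black, white, grey → black.
Third slot goes -2, -2, 4, -8 → 16 (always the previous value of the first slot).
Day — runs through the weekdays Mon→Sun: Thu, Fri, Sat, Sun → Mon.
Combining the parts gives [-32 : black : 16 : Mon].

[-32 : black : 16 : Mon]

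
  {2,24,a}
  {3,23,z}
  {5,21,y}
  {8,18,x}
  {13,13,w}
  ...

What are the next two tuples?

First value goes 2, 3, 5, 8, 13 → 21 → 34 (each term is the sum of the two before it).
Second value: together with the first value always sums to 26; 24, 23, 21, 18, 13 → 5 → -8.
Letter goes a, z, y, x, w → v → u (letters move back 1 place in the alphabet, wrapping A→Z).
Putting the parts together: {21,5,v} and then {34,-8,u}.

{21,5,v}, {34,-8,u}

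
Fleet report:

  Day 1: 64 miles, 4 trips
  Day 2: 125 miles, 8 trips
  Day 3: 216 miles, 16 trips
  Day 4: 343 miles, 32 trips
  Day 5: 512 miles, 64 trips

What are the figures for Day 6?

Miles: perfect cubes: 4³, 5³, 6³, …, so 64, 125, 216, 343, 512 → 729.
Trips: 4, 8, 16, 32, 64 → 128 (×2 each step).
Putting it together: 729 miles, 128 trips.

729 miles, 128 trips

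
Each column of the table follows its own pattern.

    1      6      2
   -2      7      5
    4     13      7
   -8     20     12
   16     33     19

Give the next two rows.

-32  53  31; 64  86  50

First component: ×(-2) each step; 1, -2, 4, -8, 16 → -32 → 64.
For the second component, each term is the sum of the two before it: 6, 7, 13, 20, 33 → 53 → 86.
Third component: 2, 5, 7, 12, 19 → 31 → 50 (each term is the sum of the two before it).
Putting the parts together: -32  53  31 and then 64  86  50.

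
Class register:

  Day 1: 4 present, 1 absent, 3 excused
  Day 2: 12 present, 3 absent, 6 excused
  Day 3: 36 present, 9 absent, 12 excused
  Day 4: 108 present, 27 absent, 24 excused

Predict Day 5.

324 present, 81 absent, 48 excused

Present — ×3 each step: 4, 12, 36, 108 → 324.
Absent — ×3 each step: 1, 3, 9, 27 → 81.
Excused: ×2 each step, so 3, 6, 12, 24 → 48.
Combining the parts gives 324 present, 81 absent, 48 excused.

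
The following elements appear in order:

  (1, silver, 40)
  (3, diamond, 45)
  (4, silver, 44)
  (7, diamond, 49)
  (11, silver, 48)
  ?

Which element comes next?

First value: each term is the sum of the two before it, so 1, 3, 4, 7, 11 → 18.
Rank: silver, diamond, silver, diamond, silver → diamond (alternates silver ↔ diamond).
Third value — alternating steps +5, −1, +5, −1, …: 40, 45, 44, 49, 48 → 53.
So the next element is (18, diamond, 53).

(18, diamond, 53)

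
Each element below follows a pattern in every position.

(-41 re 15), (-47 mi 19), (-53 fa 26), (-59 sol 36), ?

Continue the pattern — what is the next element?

First slot: −6 each step; -41, -47, -53, -59 → -65.
Note: re, mi, fa, sol → la (runs through the solfège scale do→ti).
For the third slot, differences are 4, 7, 10, … (increasing by 3 each time): 15, 19, 26, 36 → 49.
So the next element is (-65 la 49).

(-65 la 49)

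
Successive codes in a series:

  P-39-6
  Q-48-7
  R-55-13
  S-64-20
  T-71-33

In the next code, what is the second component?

Letter — letters move forward 1 place in the alphabet: P, Q, R, S, T → U.
Second component: alternating steps +9, +7, +9, +7, …, so 39, 48, 55, 64, 71 → 80.
For the third component, each term is the sum of the two before it: 6, 7, 13, 20, 33 → 53.

80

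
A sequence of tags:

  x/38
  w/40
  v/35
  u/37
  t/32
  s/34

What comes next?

Letter: x, w, v, u, t, s → r (letters move back 1 place in the alphabet).
Second component goes 38, 40, 35, 37, 32, 34 → 29 (alternating steps +2, −5, +2, −5, …).
So the next tag is r/29.

r/29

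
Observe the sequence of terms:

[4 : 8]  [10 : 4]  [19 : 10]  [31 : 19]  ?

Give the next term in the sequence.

First coordinate: differences are 6, 9, 12, … (increasing by 3 each time); 4, 10, 19, 31 → 46.
Second coordinate goes 8, 4, 10, 19 → 31 (always the previous value of the first coordinate).
So the next term is [46 : 31].

[46 : 31]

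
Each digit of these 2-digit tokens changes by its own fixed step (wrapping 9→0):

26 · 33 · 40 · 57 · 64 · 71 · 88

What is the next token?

First digit goes 2, 3, 4, 5, 6, 7, 8 → 9 (+1 each step, mod 10).
Second digit: −3 each step, mod 10, so 6, 3, 0, 7, 4, 1, 8 → 5.
Combining the parts gives 95.

95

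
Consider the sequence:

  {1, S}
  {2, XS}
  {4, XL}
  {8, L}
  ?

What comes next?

First slot: 1, 2, 4, 8 → 16 (×2 each step).
Size: runs backward through clothing sizes XS→XL, so S, XS, XL, L → M.
So the next element is {16, M}.

{16, M}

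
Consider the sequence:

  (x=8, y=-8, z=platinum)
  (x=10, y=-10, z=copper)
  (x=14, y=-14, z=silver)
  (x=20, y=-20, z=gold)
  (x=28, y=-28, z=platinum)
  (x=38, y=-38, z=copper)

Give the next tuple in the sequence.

(x=50, y=-50, z=silver)

X: differences are 2, 4, 6, … (increasing by 2 each time); 8, 10, 14, 20, 28, 38 → 50.
Y: -8, -10, -14, -20, -28, -38 → -50 (always the negative of the x).
Z: repeats platinum → copper → silver → gold; platinum, copper, silver, gold, platinum, copper → silver.
So the next tuple is (x=50, y=-50, z=silver).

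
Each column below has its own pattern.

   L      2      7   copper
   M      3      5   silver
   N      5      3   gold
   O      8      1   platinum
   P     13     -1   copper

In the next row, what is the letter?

Letter goes L, M, N, O, P → Q (letters move forward 1 place in the alphabet).

Q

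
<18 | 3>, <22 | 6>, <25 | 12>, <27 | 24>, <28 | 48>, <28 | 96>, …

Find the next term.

First slot: 18, 22, 25, 27, 28, 28 → 27 (differences are 4, 3, 2, … (decreasing by 1 each time)).
Second slot — ×2 each step: 3, 6, 12, 24, 48, 96 → 192.
Combining the parts gives <27 | 192>.

<27 | 192>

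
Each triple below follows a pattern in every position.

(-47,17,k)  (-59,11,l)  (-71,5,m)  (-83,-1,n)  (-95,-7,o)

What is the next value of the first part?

First part goes -47, -59, -71, -83, -95 → -107 (−12 each step).

-107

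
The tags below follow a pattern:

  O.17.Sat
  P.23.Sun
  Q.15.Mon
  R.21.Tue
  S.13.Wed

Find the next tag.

T.19.Thu

Letter goes O, P, Q, R, S → T (letters move forward 1 place in the alphabet).
Second component: alternating steps +6, −8, +6, −8, …; 17, 23, 15, 21, 13 → 19.
Day — runs through the weekdays Mon→Sun: Sat, Sun, Mon, Tue, Wed → Thu.
Combining the parts gives T.19.Thu.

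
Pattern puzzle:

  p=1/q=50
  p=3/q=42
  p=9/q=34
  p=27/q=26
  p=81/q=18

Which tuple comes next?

p=243/q=10

P: 1, 3, 9, 27, 81 → 243 (×3 each step).
Q goes 50, 42, 34, 26, 18 → 10 (−8 each step).
Combining the parts gives p=243/q=10.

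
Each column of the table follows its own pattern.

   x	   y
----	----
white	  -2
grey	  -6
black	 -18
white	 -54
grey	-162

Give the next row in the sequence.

black  -486

Column x: white, grey, black, white, grey → black (repeats white → grey → black).
Column y — ×3 each step: -2, -6, -18, -54, -162 → -486.
Combining the parts gives black  -486.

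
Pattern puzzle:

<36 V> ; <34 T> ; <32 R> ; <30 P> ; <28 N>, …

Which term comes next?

<26 L>

First part: −2 each step, so 36, 34, 32, 30, 28 → 26.
Letter goes V, T, R, P, N → L (letters move back 2 places in the alphabet).
Putting it together: <26 L>.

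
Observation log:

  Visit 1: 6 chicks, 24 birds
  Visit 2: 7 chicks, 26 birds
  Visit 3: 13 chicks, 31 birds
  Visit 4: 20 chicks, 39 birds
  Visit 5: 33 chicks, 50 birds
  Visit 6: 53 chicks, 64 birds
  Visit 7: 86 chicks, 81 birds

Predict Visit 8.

For the chicks, each term is the sum of the two before it: 6, 7, 13, 20, 33, 53, 86 → 139.
Birds: 24, 26, 31, 39, 50, 64, 81 → 101 (differences are 2, 5, 8, … (increasing by 3 each time)).
Putting it together: 139 chicks, 101 birds.

139 chicks, 101 birds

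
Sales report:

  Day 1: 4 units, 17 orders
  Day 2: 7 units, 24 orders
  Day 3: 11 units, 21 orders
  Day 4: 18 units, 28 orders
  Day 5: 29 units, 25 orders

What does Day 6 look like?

47 units, 32 orders

Units — each term is the sum of the two before it: 4, 7, 11, 18, 29 → 47.
For the orders, alternating steps +7, −3, +7, −3, …: 17, 24, 21, 28, 25 → 32.
Putting it together: 47 units, 32 orders.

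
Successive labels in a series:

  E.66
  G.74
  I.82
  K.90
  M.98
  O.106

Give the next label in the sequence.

Q.114

Letter — letters move forward 2 places in the alphabet: E, G, I, K, M, O → Q.
Second component: +8 each step; 66, 74, 82, 90, 98, 106 → 114.
Putting it together: Q.114.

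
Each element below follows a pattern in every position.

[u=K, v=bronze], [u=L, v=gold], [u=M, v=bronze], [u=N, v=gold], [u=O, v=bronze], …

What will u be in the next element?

U: K, L, M, N, O → P (letters move forward 1 place in the alphabet).
V: bronze, gold, bronze, gold, bronze → gold (alternates bronze ↔ gold).

P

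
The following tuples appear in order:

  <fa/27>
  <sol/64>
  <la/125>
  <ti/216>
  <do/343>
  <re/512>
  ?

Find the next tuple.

Note — runs through the solfège scale do→ti: fa, sol, la, ti, do, re → mi.
Second value — perfect cubes: 3³, 4³, 5³, …: 27, 64, 125, 216, 343, 512 → 729.
Combining the parts gives <mi/729>.

<mi/729>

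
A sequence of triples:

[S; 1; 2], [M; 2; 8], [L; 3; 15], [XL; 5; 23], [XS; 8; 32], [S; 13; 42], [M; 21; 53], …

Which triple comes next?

[L; 34; 65]

Size: S, M, L, XL, XS, S, M → L (repeats S → M → L → XL → XS).
For the second entry, each term is the sum of the two before it: 1, 2, 3, 5, 8, 13, 21 → 34.
Third entry: differences are 6, 7, 8, … (increasing by 1 each time); 2, 8, 15, 23, 32, 42, 53 → 65.
So the next triple is [L; 34; 65].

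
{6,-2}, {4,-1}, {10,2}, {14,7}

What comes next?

{24,14}

For the first part, each term is the sum of the two before it: 6, 4, 10, 14 → 24.
Second part: -2, -1, 2, 7 → 14 (differences are 1, 3, 5, … (increasing by 2 each time)).
So the next element is {24,14}.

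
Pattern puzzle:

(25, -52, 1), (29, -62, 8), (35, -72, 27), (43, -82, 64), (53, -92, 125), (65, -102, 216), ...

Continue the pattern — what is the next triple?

(79, -112, 343)

First coordinate: differences are 4, 6, 8, … (increasing by 2 each time), so 25, 29, 35, 43, 53, 65 → 79.
For the second coordinate, −10 each step: -52, -62, -72, -82, -92, -102 → -112.
Third coordinate: perfect cubes: 1³, 2³, 3³, …, so 1, 8, 27, 64, 125, 216 → 343.
Combining the parts gives (79, -112, 343).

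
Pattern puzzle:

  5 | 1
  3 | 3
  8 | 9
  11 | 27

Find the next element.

First entry: each term is the sum of the two before it; 5, 3, 8, 11 → 19.
Second entry — ×3 each step: 1, 3, 9, 27 → 81.
Combining the parts gives 19 | 81.

19 | 81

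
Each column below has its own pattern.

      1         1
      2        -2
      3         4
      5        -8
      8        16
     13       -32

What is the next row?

First component goes 1, 2, 3, 5, 8, 13 → 21 (each term is the sum of the two before it).
Second component: ×(-2) each step; 1, -2, 4, -8, 16, -32 → 64.
Putting it together: 21  64.

21  64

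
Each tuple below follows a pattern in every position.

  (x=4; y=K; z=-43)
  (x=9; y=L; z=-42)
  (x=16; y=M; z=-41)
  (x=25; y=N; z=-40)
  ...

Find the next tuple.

X: 4, 9, 16, 25 → 36 (perfect squares: 2², 3², 4², …).
Y: letters move forward 1 place in the alphabet; K, L, M, N → O.
Z — +1 each step: -43, -42, -41, -40 → -39.
Combining the parts gives (x=36; y=O; z=-39).

(x=36; y=O; z=-39)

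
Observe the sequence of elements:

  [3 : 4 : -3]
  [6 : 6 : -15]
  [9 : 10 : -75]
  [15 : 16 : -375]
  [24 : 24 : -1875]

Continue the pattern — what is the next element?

First component: 3, 6, 9, 15, 24 → 39 (each term is the sum of the two before it).
Second component: differences are 2, 4, 6, … (increasing by 2 each time), so 4, 6, 10, 16, 24 → 34.
Third component — ×5 each step: -3, -15, -75, -375, -1875 → -9375.
Combining the parts gives [39 : 34 : -9375].

[39 : 34 : -9375]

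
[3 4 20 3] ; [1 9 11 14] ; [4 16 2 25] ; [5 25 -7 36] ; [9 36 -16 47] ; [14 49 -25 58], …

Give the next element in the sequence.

For the first entry, each term is the sum of the two before it: 3, 1, 4, 5, 9, 14 → 23.
Second entry goes 4, 9, 16, 25, 36, 49 → 64 (perfect squares: 2², 3², 4², …).
Third entry: 20, 11, 2, -7, -16, -25 → -34 (−9 each step).
Fourth entry goes 3, 14, 25, 36, 47, 58 → 69 (+11 each step).
Putting it together: [23 64 -34 69].

[23 64 -34 69]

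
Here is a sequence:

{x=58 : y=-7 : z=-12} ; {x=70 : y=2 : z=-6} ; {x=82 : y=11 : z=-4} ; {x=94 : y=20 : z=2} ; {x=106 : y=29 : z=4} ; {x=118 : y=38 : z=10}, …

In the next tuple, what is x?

130

X: +12 each step; 58, 70, 82, 94, 106, 118 → 130.
Y goes -7, 2, 11, 20, 29, 38 → 47 (+9 each step).
Z: alternating steps +6, +2, +6, +2, …; -12, -6, -4, 2, 4, 10 → 12.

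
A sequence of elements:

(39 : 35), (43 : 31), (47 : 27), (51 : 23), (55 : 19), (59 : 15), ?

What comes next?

(63 : 11)

First slot: +4 each step; 39, 43, 47, 51, 55, 59 → 63.
For the second slot, together with the first slot always sums to 74: 35, 31, 27, 23, 19, 15 → 11.
Putting it together: (63 : 11).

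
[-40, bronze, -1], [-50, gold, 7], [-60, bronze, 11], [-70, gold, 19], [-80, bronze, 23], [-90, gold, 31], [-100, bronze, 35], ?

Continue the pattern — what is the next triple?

[-110, gold, 43]

First slot goes -40, -50, -60, -70, -80, -90, -100 → -110 (−10 each step).
For the rank, alternates bronze ↔ gold: bronze, gold, bronze, gold, bronze, gold, bronze → gold.
Third slot: -1, 7, 11, 19, 23, 31, 35 → 43 (alternating steps +8, +4, +8, +4, …).
Combining the parts gives [-110, gold, 43].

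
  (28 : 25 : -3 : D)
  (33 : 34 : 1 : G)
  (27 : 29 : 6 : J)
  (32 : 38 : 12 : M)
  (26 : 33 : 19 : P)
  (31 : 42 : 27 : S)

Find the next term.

(25 : 37 : 36 : V)

First part: 28, 33, 27, 32, 26, 31 → 25 (alternating steps +5, −6, +5, −6, …).
Second part: alternating steps +9, −5, +9, −5, …; 25, 34, 29, 38, 33, 42 → 37.
For the third part, differences are 4, 5, 6, … (increasing by 1 each time): -3, 1, 6, 12, 19, 27 → 36.
For the letter, letters move forward 3 places in the alphabet: D, G, J, M, P, S → V.
So the next term is (25 : 37 : 36 : V).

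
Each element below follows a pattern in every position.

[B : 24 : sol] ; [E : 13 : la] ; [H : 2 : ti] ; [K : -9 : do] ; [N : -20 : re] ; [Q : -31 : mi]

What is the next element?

For the letter, letters move forward 3 places in the alphabet: B, E, H, K, N, Q → T.
Second component: −11 each step, so 24, 13, 2, -9, -20, -31 → -42.
Note goes sol, la, ti, do, re, mi → fa (runs through the solfège scale do→ti).
Putting it together: [T : -42 : fa].

[T : -42 : fa]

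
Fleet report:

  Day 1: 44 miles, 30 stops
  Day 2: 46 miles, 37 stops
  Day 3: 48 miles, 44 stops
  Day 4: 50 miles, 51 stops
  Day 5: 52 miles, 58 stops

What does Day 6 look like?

54 miles, 65 stops

Miles goes 44, 46, 48, 50, 52 → 54 (+2 each step).
For the stops, +7 each step: 30, 37, 44, 51, 58 → 65.
Putting it together: 54 miles, 65 stops.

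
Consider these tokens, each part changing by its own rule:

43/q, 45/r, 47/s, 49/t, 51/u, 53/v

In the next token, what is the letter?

First component: +2 each step; 43, 45, 47, 49, 51, 53 → 55.
Letter: letters move forward 1 place in the alphabet; q, r, s, t, u, v → w.

w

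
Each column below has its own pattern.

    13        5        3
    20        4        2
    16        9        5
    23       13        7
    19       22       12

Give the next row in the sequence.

26  35  19

First component: 13, 20, 16, 23, 19 → 26 (alternating steps +7, −4, +7, −4, …).
Second component: each term is the sum of the two before it, so 5, 4, 9, 13, 22 → 35.
Third component: each term is the sum of the two before it; 3, 2, 5, 7, 12 → 19.
Combining the parts gives 26  35  19.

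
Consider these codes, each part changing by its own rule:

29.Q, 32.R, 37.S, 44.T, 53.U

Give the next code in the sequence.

64.V

First component: 29, 32, 37, 44, 53 → 64 (differences are 3, 5, 7, … (increasing by 2 each time)).
Letter: Q, R, S, T, U → V (letters move forward 1 place in the alphabet).
So the next code is 64.V.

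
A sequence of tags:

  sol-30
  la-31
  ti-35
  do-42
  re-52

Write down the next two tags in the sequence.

Note goes sol, la, ti, do, re → mi → fa (runs through the solfège scale do→ti).
Second component — differences are 1, 4, 7, … (increasing by 3 each time): 30, 31, 35, 42, 52 → 65 → 81.
Putting the parts together: mi-65 and then fa-81.

mi-65, fa-81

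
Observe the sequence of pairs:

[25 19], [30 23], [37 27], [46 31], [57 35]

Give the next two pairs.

[70 39], [85 43]

First coordinate: differences are 5, 7, 9, … (increasing by 2 each time), so 25, 30, 37, 46, 57 → 70 → 85.
Second coordinate: +4 each step, so 19, 23, 27, 31, 35 → 39 → 43.
So the next two pairs are [70 39] and [85 43].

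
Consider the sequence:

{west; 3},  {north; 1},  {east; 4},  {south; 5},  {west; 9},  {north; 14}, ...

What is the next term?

Direction — repeats west → north → east → south: west, north, east, south, west, north → east.
Second slot — each term is the sum of the two before it: 3, 1, 4, 5, 9, 14 → 23.
Combining the parts gives {east; 23}.

{east; 23}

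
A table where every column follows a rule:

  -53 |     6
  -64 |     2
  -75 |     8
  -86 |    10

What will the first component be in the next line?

First component — −11 each step: -53, -64, -75, -86 → -97.

-97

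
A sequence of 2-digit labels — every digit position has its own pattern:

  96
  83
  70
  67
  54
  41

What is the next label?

38

First digit — −1 each step, mod 10: 9, 8, 7, 6, 5, 4 → 3.
Second digit — −3 each step, mod 10: 6, 3, 0, 7, 4, 1 → 8.
Putting it together: 38.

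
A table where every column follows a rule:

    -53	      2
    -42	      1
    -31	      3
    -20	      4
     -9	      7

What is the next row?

For the first component, +11 each step: -53, -42, -31, -20, -9 → 2.
Second component — each term is the sum of the two before it: 2, 1, 3, 4, 7 → 11.
So the next row is 2  11.

2  11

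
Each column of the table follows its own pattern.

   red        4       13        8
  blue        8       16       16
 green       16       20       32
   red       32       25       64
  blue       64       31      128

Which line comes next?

green  128  38  256

Colour — repeats red → blue → green: red, blue, green, red, blue → green.
Second component: 4, 8, 16, 32, 64 → 128 (×2 each step).
For the third component, differences are 3, 4, 5, … (increasing by 1 each time): 13, 16, 20, 25, 31 → 38.
Fourth component: always 2 × the second component; 8, 16, 32, 64, 128 → 256.
So the next line is green  128  38  256.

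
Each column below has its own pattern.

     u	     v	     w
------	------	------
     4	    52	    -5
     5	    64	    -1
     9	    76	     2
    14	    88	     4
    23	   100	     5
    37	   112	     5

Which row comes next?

60  124  4

Column u: 4, 5, 9, 14, 23, 37 → 60 (each term is the sum of the two before it).
Column v goes 52, 64, 76, 88, 100, 112 → 124 (+12 each step).
For the column w, differences are 4, 3, 2, … (decreasing by 1 each time): -5, -1, 2, 4, 5, 5 → 4.
Combining the parts gives 60  124  4.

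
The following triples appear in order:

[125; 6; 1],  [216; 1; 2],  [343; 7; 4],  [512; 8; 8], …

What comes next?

For the first value, perfect cubes: 5³, 6³, 7³, …: 125, 216, 343, 512 → 729.
Second value: each term is the sum of the two before it, so 6, 1, 7, 8 → 15.
Third value — ×2 each step: 1, 2, 4, 8 → 16.
Putting it together: [729; 15; 16].

[729; 15; 16]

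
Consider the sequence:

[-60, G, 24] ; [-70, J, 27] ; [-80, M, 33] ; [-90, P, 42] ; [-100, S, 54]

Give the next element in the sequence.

[-110, V, 69]

First entry: -60, -70, -80, -90, -100 → -110 (−10 each step).
For the letter, letters move forward 3 places in the alphabet: G, J, M, P, S → V.
Third entry — differences are 3, 6, 9, … (increasing by 3 each time): 24, 27, 33, 42, 54 → 69.
Putting it together: [-110, V, 69].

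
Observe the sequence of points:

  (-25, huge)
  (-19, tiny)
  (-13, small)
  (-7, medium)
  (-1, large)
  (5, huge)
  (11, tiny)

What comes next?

First entry: +6 each step, so -25, -19, -13, -7, -1, 5, 11 → 17.
For the size, repeats huge → tiny → small → medium → large: huge, tiny, small, medium, large, huge, tiny → small.
Combining the parts gives (17, small).

(17, small)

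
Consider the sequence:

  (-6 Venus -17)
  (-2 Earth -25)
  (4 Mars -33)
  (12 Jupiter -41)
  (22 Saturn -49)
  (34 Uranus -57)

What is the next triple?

First part: differences are 4, 6, 8, … (increasing by 2 each time), so -6, -2, 4, 12, 22, 34 → 48.
For the planet, runs through the planets Mercury→Neptune: Venus, Earth, Mars, Jupiter, Saturn, Uranus → Neptune.
Third part: -17, -25, -33, -41, -49, -57 → -65 (−8 each step).
Combining the parts gives (48 Neptune -65).

(48 Neptune -65)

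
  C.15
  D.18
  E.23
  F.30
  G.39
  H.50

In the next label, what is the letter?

Letter goes C, D, E, F, G, H → I (letters move forward 1 place in the alphabet).

I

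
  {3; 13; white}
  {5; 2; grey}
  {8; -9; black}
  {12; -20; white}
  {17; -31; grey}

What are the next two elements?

For the first component, differences are 2, 3, 4, … (increasing by 1 each time): 3, 5, 8, 12, 17 → 23 → 30.
Second component: 13, 2, -9, -20, -31 → -42 → -53 (−11 each step).
For the shade, repeats white → grey → black: white, grey, black, white, grey → black → white.
So the next two elements are {23; -42; black} and {30; -53; white}.

{23; -42; black}, {30; -53; white}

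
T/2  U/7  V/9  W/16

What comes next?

X/25

Letter: letters move forward 1 place in the alphabet, so T, U, V, W → X.
Second component: each term is the sum of the two before it, so 2, 7, 9, 16 → 25.
Putting it together: X/25.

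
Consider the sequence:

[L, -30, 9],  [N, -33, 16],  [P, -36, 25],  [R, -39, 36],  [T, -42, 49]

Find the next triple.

[V, -45, 64]

Letter: letters move forward 2 places in the alphabet, so L, N, P, R, T → V.
Second component: −3 each step; -30, -33, -36, -39, -42 → -45.
Third component: perfect squares: 3², 4², 5², …, so 9, 16, 25, 36, 49 → 64.
Putting it together: [V, -45, 64].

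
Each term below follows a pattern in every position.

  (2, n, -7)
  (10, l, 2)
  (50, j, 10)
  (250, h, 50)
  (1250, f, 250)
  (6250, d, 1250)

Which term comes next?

(31250, b, 6250)

First part goes 2, 10, 50, 250, 1250, 6250 → 31250 (×5 each step).
Letter: n, l, j, h, f, d → b (letters move back 2 places in the alphabet).
Third part goes -7, 2, 10, 50, 250, 1250 → 6250 (always the previous value of the first part).
Putting it together: (31250, b, 6250).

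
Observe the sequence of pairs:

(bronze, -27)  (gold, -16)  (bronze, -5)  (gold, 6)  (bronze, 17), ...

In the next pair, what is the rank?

Rank: bronze, gold, bronze, gold, bronze → gold (alternates bronze ↔ gold).

gold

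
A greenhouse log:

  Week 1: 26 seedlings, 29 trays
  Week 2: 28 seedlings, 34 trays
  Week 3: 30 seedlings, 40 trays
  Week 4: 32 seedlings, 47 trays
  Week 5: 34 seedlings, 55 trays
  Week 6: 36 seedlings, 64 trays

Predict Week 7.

38 seedlings, 74 trays

Seedlings: +2 each step; 26, 28, 30, 32, 34, 36 → 38.
Trays goes 29, 34, 40, 47, 55, 64 → 74 (differences are 5, 6, 7, … (increasing by 1 each time)).
Combining the parts gives 38 seedlings, 74 trays.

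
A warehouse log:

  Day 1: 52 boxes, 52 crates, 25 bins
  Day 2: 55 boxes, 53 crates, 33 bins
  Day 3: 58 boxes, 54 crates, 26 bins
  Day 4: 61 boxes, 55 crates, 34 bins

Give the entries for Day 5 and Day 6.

64 boxes, 56 crates, 27 bins; 67 boxes, 57 crates, 35 bins

Boxes: 52, 55, 58, 61 → 64 → 67 (+3 each step).
For the crates, +1 each step: 52, 53, 54, 55 → 56 → 57.
For the bins, alternating steps +8, −7, +8, −7, …: 25, 33, 26, 34 → 27 → 35.
So the next two rows are 64 boxes, 56 crates, 27 bins and 67 boxes, 57 crates, 35 bins.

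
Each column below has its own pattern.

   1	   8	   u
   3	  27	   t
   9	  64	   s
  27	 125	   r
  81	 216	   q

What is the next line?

243  343  p

First component: ×3 each step; 1, 3, 9, 27, 81 → 243.
Second component: 8, 27, 64, 125, 216 → 343 (perfect cubes: 2³, 3³, 4³, …).
Letter: u, t, s, r, q → p (letters move back 1 place in the alphabet).
Combining the parts gives 243  343  p.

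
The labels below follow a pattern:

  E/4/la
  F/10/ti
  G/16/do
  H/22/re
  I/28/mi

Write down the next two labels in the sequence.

Letter goes E, F, G, H, I → J → K (letters move forward 1 place in the alphabet).
Second component goes 4, 10, 16, 22, 28 → 34 → 40 (+6 each step).
Note: runs through the solfège scale do→ti; la, ti, do, re, mi → fa → sol.
Putting the parts together: J/34/fa and then K/40/sol.

J/34/fa, K/40/sol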